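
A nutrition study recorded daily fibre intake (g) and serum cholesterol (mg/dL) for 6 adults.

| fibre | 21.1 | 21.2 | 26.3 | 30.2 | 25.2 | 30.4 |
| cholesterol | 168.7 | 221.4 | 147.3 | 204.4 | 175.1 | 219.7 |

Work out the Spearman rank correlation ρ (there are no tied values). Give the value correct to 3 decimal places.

0.200

Rank fibre: 1, 2, 4, 5, 3, 6
Rank cholesterol: 2, 6, 1, 4, 3, 5
d = rank(fibre) − rank(cholesterol): -1, -4, 3, 1, 0, 1; Σd² = 28
ρ = 1 − 6Σd² / [n(n²−1)] = 1 − 6×28 / (6×35) = 1 − 168/210 ≈ 0.200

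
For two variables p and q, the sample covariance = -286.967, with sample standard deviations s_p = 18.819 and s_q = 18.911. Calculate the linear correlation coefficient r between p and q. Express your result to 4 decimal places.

r = Cov(p,q) / (s_p · s_q) = -286.967 / (18.819 × 18.911)
  = -286.967 / 355.8861 ≈ -0.8063

-0.8063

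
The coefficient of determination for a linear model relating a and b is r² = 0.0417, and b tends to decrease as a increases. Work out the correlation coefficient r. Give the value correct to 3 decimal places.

|r| = √0.0417 = 0.204
The association is negative, so r = −0.204.

-0.204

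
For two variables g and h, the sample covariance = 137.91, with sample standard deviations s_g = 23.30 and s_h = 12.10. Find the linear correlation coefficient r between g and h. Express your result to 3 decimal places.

0.489

r = Cov(g,h) / (s_g · s_h) = 137.91 / (23.30 × 12.10)
  = 137.91 / 281.9300 ≈ 0.489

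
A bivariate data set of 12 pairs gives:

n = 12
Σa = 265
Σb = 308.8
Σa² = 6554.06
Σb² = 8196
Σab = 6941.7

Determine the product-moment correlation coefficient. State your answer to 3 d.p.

r = (nΣab − ΣaΣb) / √[(nΣa² − (Σa)²)(nΣb² − (Σb)²)]
Numerator: 12×6941.7 − 265×308.8 = 1468.4
Denominator: √[(78648.72 − 70225)(98352 − 95357.44)] = √[8423.72 × 2994.56] = 5022.4829
r = 1468.4 / 5022.4829 ≈ 0.292

0.292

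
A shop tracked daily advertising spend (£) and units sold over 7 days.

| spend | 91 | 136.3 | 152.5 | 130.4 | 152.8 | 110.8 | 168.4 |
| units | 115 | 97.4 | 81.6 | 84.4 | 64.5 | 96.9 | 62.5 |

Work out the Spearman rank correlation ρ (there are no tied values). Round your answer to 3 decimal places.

-0.893

Rank spend: 1, 4, 5, 3, 6, 2, 7
Rank units: 7, 6, 3, 4, 2, 5, 1
d = rank(spend) − rank(units): -6, -2, 2, -1, 4, -3, 6; Σd² = 106
ρ = 1 − 6Σd² / [n(n²−1)] = 1 − 6×106 / (7×48) = 1 − 636/336 ≈ -0.893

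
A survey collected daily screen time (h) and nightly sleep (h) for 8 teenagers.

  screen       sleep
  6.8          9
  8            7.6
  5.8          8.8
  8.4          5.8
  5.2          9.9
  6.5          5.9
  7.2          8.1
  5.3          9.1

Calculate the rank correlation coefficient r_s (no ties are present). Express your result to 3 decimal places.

Rank screen: 5, 7, 3, 8, 1, 4, 6, 2
Rank sleep: 6, 3, 5, 1, 8, 2, 4, 7
d = rank(screen) − rank(sleep): -1, 4, -2, 7, -7, 2, 2, -5; Σd² = 152
ρ = 1 − 6Σd² / [n(n²−1)] = 1 − 6×152 / (8×63) = 1 − 912/504 ≈ -0.810

-0.810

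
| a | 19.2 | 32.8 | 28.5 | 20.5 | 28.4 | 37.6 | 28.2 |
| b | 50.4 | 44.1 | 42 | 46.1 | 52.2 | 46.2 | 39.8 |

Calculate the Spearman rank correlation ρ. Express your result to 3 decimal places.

-0.143

Rank a: 1, 6, 5, 2, 4, 7, 3
Rank b: 6, 3, 2, 4, 7, 5, 1
d = rank(a) − rank(b): -5, 3, 3, -2, -3, 2, 2; Σd² = 64
ρ = 1 − 6Σd² / [n(n²−1)] = 1 − 6×64 / (7×48) = 1 − 384/336 ≈ -0.143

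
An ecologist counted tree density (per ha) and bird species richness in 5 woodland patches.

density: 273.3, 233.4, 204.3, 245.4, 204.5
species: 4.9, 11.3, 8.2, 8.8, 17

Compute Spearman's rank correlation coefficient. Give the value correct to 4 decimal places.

-0.4000

Rank density: 5, 3, 1, 4, 2
Rank species: 1, 4, 2, 3, 5
d = rank(density) − rank(species): 4, -1, -1, 1, -3; Σd² = 28
ρ = 1 − 6Σd² / [n(n²−1)] = 1 − 6×28 / (5×24) = 1 − 168/120 ≈ -0.4000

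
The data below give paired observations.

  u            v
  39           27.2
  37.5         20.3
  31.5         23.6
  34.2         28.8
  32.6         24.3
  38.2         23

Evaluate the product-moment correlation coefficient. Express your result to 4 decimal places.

n = 6, Σu = 213, Σv = 147.2, Σu² = 7611.14, Σv² = 3657.82, Σuv = 5221.19
nΣuv − ΣuΣv = 31327.14 − 31353.6 = -26.46
nΣu² − (Σu)² = 45666.84 − 45369 = 297.84; nΣv² − (Σv)² = 21946.92 − 21667.84 = 279.08
r = -26.46 / √(297.84 × 279.08) = -26.46 / 288.3075 ≈ -0.0918

-0.0918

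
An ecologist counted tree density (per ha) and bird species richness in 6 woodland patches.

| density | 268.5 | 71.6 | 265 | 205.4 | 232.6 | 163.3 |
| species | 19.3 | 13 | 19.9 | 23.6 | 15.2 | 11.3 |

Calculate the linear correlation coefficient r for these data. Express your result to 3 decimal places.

0.600

n = 6, Σx = 1206.4, Σy = 102.3, Σx² = 270402.62, Σy² = 1853.19, Σxy = 21614.6
nΣxy − ΣxΣy = 129687.6 − 123414.72 = 6272.88
nΣx² − (Σx)² = 1622415.72 − 1455400.96 = 167014.76; nΣy² − (Σy)² = 11119.14 − 10465.29 = 653.85
r = 6272.88 / √(167014.76 × 653.85) = 6272.88 / 10450.0048 ≈ 0.600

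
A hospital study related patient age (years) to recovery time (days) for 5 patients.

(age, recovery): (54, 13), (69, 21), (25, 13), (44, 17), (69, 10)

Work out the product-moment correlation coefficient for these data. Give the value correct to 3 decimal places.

n = 5, Σx = 261, Σy = 74, Σx² = 14999, Σy² = 1168, Σxy = 3914
nΣxy − ΣxΣy = 19570 − 19314 = 256
nΣx² − (Σx)² = 74995 − 68121 = 6874; nΣy² − (Σy)² = 5840 − 5476 = 364
r = 256 / √(6874 × 364) = 256 / 1581.8141 ≈ 0.162

0.162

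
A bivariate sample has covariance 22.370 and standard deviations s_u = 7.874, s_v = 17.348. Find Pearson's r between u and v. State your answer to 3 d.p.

r = Cov(u,v) / (s_u · s_v) = 22.370 / (7.874 × 17.348)
  = 22.370 / 136.5982 ≈ 0.164

0.164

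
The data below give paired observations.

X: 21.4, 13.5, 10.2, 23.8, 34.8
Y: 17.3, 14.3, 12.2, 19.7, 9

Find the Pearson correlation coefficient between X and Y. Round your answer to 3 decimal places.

-0.210

n = 5, ΣX = 103.7, ΣY = 72.5, ΣX² = 2521.73, ΣY² = 1121.71, ΣXY = 1469.77
nΣXY − ΣXΣY = 7348.85 − 7518.25 = -169.4
nΣX² − (ΣX)² = 12608.65 − 10753.69 = 1854.96; nΣY² − (ΣY)² = 5608.55 − 5256.25 = 352.3
r = -169.4 / √(1854.96 × 352.3) = -169.4 / 808.3950 ≈ -0.210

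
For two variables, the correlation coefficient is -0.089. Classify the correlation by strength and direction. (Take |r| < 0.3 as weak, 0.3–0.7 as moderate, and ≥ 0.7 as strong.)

weak negative

r = -0.089 < 0 so the relationship is negative.
|r| = 0.089, which falls in the weak range.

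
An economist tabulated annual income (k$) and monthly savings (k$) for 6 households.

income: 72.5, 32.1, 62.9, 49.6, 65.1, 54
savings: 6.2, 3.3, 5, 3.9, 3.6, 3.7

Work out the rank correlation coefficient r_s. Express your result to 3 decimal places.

Rank income: 6, 1, 4, 2, 5, 3
Rank savings: 6, 1, 5, 4, 2, 3
d = rank(income) − rank(savings): 0, 0, -1, -2, 3, 0; Σd² = 14
ρ = 1 − 6Σd² / [n(n²−1)] = 1 − 6×14 / (6×35) = 1 − 84/210 ≈ 0.600

0.600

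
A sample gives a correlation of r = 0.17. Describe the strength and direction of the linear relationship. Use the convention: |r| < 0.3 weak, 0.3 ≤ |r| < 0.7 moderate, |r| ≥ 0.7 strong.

r = 0.17 > 0 so the relationship is positive.
|r| = 0.17, which falls in the weak range.

weak positive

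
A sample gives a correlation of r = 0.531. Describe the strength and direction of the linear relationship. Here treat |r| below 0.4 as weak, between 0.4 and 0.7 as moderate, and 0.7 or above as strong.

moderate positive

r = 0.531 > 0 so the relationship is positive.
|r| = 0.531, which falls in the moderate range.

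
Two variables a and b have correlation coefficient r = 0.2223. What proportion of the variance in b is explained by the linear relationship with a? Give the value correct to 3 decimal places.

0.049

r² = (0.2223)² = 0.049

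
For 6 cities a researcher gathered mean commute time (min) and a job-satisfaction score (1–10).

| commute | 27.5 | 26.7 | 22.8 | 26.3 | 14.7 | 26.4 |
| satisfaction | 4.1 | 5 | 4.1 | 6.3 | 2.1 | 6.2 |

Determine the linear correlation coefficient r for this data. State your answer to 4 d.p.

n = 6, Σx = 144.4, Σy = 27.8, Σx² = 3593.72, Σy² = 141.16, Σxy = 699.97
nΣxy − ΣxΣy = 4199.82 − 4014.32 = 185.5
nΣx² − (Σx)² = 21562.32 − 20851.36 = 710.96; nΣy² − (Σy)² = 846.96 − 772.84 = 74.12
r = 185.5 / √(710.96 × 74.12) = 185.5 / 229.5569 ≈ 0.8081

0.8081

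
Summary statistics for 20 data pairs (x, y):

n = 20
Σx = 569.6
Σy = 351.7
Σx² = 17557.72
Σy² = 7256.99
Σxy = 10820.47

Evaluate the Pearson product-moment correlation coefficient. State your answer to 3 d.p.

r = (nΣxy − ΣxΣy) / √[(nΣx² − (Σx)²)(nΣy² − (Σy)²)]
Numerator: 20×10820.47 − 569.6×351.7 = 16081.08
Denominator: √[(351154.4 − 324444.16)(145139.8 − 123692.89)] = √[26710.24 × 21446.91] = 23934.3292
r = 16081.08 / 23934.3292 ≈ 0.672

0.672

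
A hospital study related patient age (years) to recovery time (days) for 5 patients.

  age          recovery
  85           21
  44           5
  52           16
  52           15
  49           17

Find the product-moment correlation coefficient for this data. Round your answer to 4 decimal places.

n = 5, Σx = 282, Σy = 74, Σx² = 16970, Σy² = 1236, Σxy = 4450
nΣxy − ΣxΣy = 22250 − 20868 = 1382
nΣx² − (Σx)² = 84850 − 79524 = 5326; nΣy² − (Σy)² = 6180 − 5476 = 704
r = 1382 / √(5326 × 704) = 1382 / 1936.3636 ≈ 0.7137

0.7137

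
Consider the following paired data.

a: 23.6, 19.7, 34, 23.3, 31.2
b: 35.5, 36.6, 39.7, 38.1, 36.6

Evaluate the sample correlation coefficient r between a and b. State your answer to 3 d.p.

n = 5, Σa = 131.8, Σb = 186.5, Σa² = 3617.38, Σb² = 6967.07, Σab = 4938.27
nΣab − ΣaΣb = 24691.35 − 24580.7 = 110.65
nΣa² − (Σa)² = 18086.9 − 17371.24 = 715.66; nΣb² − (Σb)² = 34835.35 − 34782.25 = 53.1
r = 110.65 / √(715.66 × 53.1) = 110.65 / 194.9399 ≈ 0.568

0.568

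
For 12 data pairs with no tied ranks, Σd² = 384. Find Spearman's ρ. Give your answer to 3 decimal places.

ρ = 1 − 6Σd² / [n(n²−1)] = 1 − 6×384 / (12×143)
  = 1 − 2304/1716 = 1 − 1.3427 ≈ -0.343

-0.343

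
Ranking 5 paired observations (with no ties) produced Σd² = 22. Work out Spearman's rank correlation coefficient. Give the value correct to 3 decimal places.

-0.100

ρ = 1 − 6Σd² / [n(n²−1)] = 1 − 6×22 / (5×24)
  = 1 − 132/120 = 1 − 1.1000 ≈ -0.100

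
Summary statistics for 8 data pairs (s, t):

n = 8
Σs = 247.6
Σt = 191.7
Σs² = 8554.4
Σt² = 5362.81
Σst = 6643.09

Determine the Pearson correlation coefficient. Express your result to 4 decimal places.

r = (nΣst − ΣsΣt) / √[(nΣs² − (Σs)²)(nΣt² − (Σt)²)]
Numerator: 8×6643.09 − 247.6×191.7 = 5679.8
Denominator: √[(68435.2 − 61305.76)(42902.48 − 36748.89)] = √[7129.44 × 6153.59] = 6623.5678
r = 5679.8 / 6623.5678 ≈ 0.8575

0.8575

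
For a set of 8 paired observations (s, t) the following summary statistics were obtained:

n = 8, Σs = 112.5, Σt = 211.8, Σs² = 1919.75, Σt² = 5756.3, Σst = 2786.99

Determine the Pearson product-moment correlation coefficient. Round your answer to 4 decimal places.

-0.8538

r = (nΣst − ΣsΣt) / √[(nΣs² − (Σs)²)(nΣt² − (Σt)²)]
Numerator: 8×2786.99 − 112.5×211.8 = -1531.58
Denominator: √[(15358 − 12656.25)(46050.4 − 44859.24)] = √[2701.75 × 1191.16] = 1793.9388
r = -1531.58 / 1793.9388 ≈ -0.8538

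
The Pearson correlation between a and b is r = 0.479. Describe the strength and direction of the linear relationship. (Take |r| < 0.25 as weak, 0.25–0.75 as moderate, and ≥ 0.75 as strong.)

r = 0.479 > 0 so the relationship is positive.
|r| = 0.479, which falls in the moderate range.

moderate positive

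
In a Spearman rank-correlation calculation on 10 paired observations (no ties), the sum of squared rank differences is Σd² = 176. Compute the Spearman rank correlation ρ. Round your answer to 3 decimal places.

ρ = 1 − 6Σd² / [n(n²−1)] = 1 − 6×176 / (10×99)
  = 1 − 1056/990 = 1 − 1.0667 ≈ -0.067

-0.067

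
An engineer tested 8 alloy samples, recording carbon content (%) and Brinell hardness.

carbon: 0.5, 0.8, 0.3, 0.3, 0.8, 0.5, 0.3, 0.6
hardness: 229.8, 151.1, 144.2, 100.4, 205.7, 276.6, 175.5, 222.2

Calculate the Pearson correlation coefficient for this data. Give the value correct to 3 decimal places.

n = 8, Σx = 4.1, Σy = 1505.5, Σx² = 2.41, Σy² = 305506.19, Σxy = 797.99
nΣxy − ΣxΣy = 6383.92 − 6172.55 = 211.37
nΣx² − (Σx)² = 19.28 − 16.81 = 2.47; nΣy² − (Σy)² = 2444049.52 − 2266530.25 = 177519.27
r = 211.37 / √(2.47 × 177519.27) = 211.37 / 662.1726 ≈ 0.319

0.319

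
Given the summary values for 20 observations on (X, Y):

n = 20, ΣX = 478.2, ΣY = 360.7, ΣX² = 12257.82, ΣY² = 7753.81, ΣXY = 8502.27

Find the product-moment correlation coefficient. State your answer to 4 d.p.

r = (nΣXY − ΣXΣY) / √[(nΣX² − (ΣX)²)(nΣY² − (ΣY)²)]
Numerator: 20×8502.27 − 478.2×360.7 = -2441.34
Denominator: √[(245156.4 − 228675.24)(155076.2 − 130104.49)] = √[16481.16 × 24971.71] = 20287.0093
r = -2441.34 / 20287.0093 ≈ -0.1203

-0.1203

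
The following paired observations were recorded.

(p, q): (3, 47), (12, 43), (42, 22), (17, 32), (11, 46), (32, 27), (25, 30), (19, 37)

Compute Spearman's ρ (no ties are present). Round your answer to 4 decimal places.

Rank p: 1, 3, 8, 4, 2, 7, 6, 5
Rank q: 8, 6, 1, 4, 7, 2, 3, 5
d = rank(p) − rank(q): -7, -3, 7, 0, -5, 5, 3, 0; Σd² = 166
ρ = 1 − 6Σd² / [n(n²−1)] = 1 − 6×166 / (8×63) = 1 − 996/504 ≈ -0.9762

-0.9762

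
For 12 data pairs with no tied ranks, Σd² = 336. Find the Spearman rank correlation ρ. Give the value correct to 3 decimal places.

ρ = 1 − 6Σd² / [n(n²−1)] = 1 − 6×336 / (12×143)
  = 1 − 2016/1716 = 1 − 1.1748 ≈ -0.175

-0.175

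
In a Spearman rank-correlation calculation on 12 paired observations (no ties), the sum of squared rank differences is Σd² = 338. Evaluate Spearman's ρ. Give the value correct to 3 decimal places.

ρ = 1 − 6Σd² / [n(n²−1)] = 1 − 6×338 / (12×143)
  = 1 − 2028/1716 = 1 − 1.1818 ≈ -0.182

-0.182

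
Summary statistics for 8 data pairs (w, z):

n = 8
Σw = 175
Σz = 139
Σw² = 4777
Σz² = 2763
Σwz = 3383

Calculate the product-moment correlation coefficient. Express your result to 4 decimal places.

0.5959

r = (nΣwz − ΣwΣz) / √[(nΣw² − (Σw)²)(nΣz² − (Σz)²)]
Numerator: 8×3383 − 175×139 = 2739
Denominator: √[(38216 − 30625)(22104 − 19321)] = √[7591 × 2783] = 4596.2760
r = 2739 / 4596.2760 ≈ 0.5959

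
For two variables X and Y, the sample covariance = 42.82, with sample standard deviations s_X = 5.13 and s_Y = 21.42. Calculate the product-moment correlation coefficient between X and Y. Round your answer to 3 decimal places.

r = Cov(X,Y) / (s_X · s_Y) = 42.82 / (5.13 × 21.42)
  = 42.82 / 109.8846 ≈ 0.390

0.390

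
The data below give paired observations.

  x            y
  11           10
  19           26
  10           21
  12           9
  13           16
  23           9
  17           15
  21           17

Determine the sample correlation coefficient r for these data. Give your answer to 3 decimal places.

0.056

n = 8, Σx = 126, Σy = 123, Σx² = 2154, Σy² = 2149, Σxy = 1949
nΣxy − ΣxΣy = 15592 − 15498 = 94
nΣx² − (Σx)² = 17232 − 15876 = 1356; nΣy² − (Σy)² = 17192 − 15129 = 2063
r = 94 / √(1356 × 2063) = 94 / 1672.5513 ≈ 0.056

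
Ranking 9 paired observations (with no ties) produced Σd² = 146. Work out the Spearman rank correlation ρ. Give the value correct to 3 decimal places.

-0.217

ρ = 1 − 6Σd² / [n(n²−1)] = 1 − 6×146 / (9×80)
  = 1 − 876/720 = 1 − 1.2167 ≈ -0.217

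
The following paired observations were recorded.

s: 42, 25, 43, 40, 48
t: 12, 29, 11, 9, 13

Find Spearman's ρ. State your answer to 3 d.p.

-0.100

Rank s: 3, 1, 4, 2, 5
Rank t: 3, 5, 2, 1, 4
d = rank(s) − rank(t): 0, -4, 2, 1, 1; Σd² = 22
ρ = 1 − 6Σd² / [n(n²−1)] = 1 − 6×22 / (5×24) = 1 − 132/120 ≈ -0.100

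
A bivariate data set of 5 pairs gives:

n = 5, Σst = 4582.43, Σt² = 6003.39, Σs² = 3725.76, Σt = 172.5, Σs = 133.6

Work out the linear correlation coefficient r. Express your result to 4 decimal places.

-0.2969

r = (nΣst − ΣsΣt) / √[(nΣs² − (Σs)²)(nΣt² − (Σt)²)]
Numerator: 5×4582.43 − 133.6×172.5 = -133.85
Denominator: √[(18628.8 − 17848.96)(30016.95 − 29756.25)] = √[779.84 × 260.7] = 450.8928
r = -133.85 / 450.8928 ≈ -0.2969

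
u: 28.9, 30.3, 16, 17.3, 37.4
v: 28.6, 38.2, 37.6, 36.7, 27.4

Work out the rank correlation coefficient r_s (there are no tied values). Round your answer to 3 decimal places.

-0.400

Rank u: 3, 4, 1, 2, 5
Rank v: 2, 5, 4, 3, 1
d = rank(u) − rank(v): 1, -1, -3, -1, 4; Σd² = 28
ρ = 1 − 6Σd² / [n(n²−1)] = 1 − 6×28 / (5×24) = 1 − 168/120 ≈ -0.400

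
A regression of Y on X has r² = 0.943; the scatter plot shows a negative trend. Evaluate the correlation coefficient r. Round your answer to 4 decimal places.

|r| = √0.943 = 0.9711
The association is negative, so r = −0.9711.

-0.9711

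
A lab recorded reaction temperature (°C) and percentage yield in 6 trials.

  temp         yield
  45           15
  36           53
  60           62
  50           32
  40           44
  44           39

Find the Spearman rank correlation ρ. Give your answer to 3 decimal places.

Rank temp: 4, 1, 6, 5, 2, 3
Rank yield: 1, 5, 6, 2, 4, 3
d = rank(temp) − rank(yield): 3, -4, 0, 3, -2, 0; Σd² = 38
ρ = 1 − 6Σd² / [n(n²−1)] = 1 − 6×38 / (6×35) = 1 − 228/210 ≈ -0.086

-0.086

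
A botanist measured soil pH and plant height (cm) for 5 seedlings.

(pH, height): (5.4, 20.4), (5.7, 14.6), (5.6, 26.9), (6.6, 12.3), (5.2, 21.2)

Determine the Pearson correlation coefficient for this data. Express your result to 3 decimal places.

-0.670

n = 5, Σx = 28.5, Σy = 95.4, Σx² = 163.61, Σy² = 1953.66, Σxy = 535.44
nΣxy − ΣxΣy = 2677.2 − 2718.9 = -41.7
nΣx² − (Σx)² = 818.05 − 812.25 = 5.8; nΣy² − (Σy)² = 9768.3 − 9101.16 = 667.14
r = -41.7 / √(5.8 × 667.14) = -41.7 / 62.2046 ≈ -0.670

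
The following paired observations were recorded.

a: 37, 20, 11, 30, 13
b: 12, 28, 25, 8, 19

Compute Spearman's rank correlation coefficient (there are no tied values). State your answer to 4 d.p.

Rank a: 5, 3, 1, 4, 2
Rank b: 2, 5, 4, 1, 3
d = rank(a) − rank(b): 3, -2, -3, 3, -1; Σd² = 32
ρ = 1 − 6Σd² / [n(n²−1)] = 1 − 6×32 / (5×24) = 1 − 192/120 ≈ -0.6000

-0.6000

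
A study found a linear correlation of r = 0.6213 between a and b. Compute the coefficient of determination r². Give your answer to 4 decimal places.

0.3860

r² = (0.6213)² = 0.3860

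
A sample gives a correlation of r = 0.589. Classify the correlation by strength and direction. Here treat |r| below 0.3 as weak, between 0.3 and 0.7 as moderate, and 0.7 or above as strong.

r = 0.589 > 0 so the relationship is positive.
|r| = 0.589, which falls in the moderate range.

moderate positive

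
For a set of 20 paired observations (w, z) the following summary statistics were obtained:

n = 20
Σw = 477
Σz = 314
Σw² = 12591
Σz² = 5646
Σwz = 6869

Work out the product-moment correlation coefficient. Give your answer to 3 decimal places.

-0.665

r = (nΣwz − ΣwΣz) / √[(nΣw² − (Σw)²)(nΣz² − (Σz)²)]
Numerator: 20×6869 − 477×314 = -12398
Denominator: √[(251820 − 227529)(112920 − 98596)] = √[24291 × 14324] = 18653.2647
r = -12398 / 18653.2647 ≈ -0.665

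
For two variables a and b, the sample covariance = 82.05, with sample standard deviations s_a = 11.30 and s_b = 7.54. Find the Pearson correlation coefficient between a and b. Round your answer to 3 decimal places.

r = Cov(a,b) / (s_a · s_b) = 82.05 / (11.30 × 7.54)
  = 82.05 / 85.2020 ≈ 0.963

0.963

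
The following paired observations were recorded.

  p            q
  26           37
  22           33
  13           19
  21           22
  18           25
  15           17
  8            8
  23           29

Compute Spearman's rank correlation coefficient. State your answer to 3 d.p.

0.929

Rank p: 8, 6, 2, 5, 4, 3, 1, 7
Rank q: 8, 7, 3, 4, 5, 2, 1, 6
d = rank(p) − rank(q): 0, -1, -1, 1, -1, 1, 0, 1; Σd² = 6
ρ = 1 − 6Σd² / [n(n²−1)] = 1 − 6×6 / (8×63) = 1 − 36/504 ≈ 0.929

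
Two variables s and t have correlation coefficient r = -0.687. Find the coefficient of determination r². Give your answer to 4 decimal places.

0.4720

r² = (-0.687)² = 0.4720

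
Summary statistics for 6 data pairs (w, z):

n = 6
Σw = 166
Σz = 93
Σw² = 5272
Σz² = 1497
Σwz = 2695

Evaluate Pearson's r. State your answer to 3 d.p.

0.628

r = (nΣwz − ΣwΣz) / √[(nΣw² − (Σw)²)(nΣz² − (Σz)²)]
Numerator: 6×2695 − 166×93 = 732
Denominator: √[(31632 − 27556)(8982 − 8649)] = √[4076 × 333] = 1165.0356
r = 732 / 1165.0356 ≈ 0.628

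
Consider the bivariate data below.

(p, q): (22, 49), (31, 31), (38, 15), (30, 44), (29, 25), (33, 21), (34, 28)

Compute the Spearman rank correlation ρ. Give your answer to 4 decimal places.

-0.7143

Rank p: 1, 4, 7, 3, 2, 5, 6
Rank q: 7, 5, 1, 6, 3, 2, 4
d = rank(p) − rank(q): -6, -1, 6, -3, -1, 3, 2; Σd² = 96
ρ = 1 − 6Σd² / [n(n²−1)] = 1 − 6×96 / (7×48) = 1 − 576/336 ≈ -0.7143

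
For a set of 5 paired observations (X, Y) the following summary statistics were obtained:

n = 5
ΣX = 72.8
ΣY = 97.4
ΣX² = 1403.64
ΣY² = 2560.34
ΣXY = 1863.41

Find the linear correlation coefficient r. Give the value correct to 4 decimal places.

r = (nΣXY − ΣXΣY) / √[(nΣX² − (ΣX)²)(nΣY² − (ΣY)²)]
Numerator: 5×1863.41 − 72.8×97.4 = 2226.33
Denominator: √[(7018.2 − 5299.84)(12801.7 − 9486.76)] = √[1718.36 × 3314.94] = 2386.6840
r = 2226.33 / 2386.6840 ≈ 0.9328

0.9328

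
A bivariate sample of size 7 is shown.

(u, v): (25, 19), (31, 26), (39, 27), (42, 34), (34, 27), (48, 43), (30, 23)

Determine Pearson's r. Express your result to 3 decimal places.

0.953

n = 7, Σu = 249, Σv = 199, Σu² = 9231, Σv² = 6029, Σuv = 7434
nΣuv − ΣuΣv = 52038 − 49551 = 2487
nΣu² − (Σu)² = 64617 − 62001 = 2616; nΣv² − (Σv)² = 42203 − 39601 = 2602
r = 2487 / √(2616 × 2602) = 2487 / 2608.9906 ≈ 0.953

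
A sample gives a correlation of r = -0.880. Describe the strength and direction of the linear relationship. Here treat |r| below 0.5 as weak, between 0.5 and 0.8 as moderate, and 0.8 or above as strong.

r = -0.880 < 0 so the relationship is negative.
|r| = 0.880, which falls in the strong range.

strong negative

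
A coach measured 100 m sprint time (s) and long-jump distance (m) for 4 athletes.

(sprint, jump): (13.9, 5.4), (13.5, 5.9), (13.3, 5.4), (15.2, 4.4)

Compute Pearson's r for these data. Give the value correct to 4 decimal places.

n = 4, Σx = 55.9, Σy = 21.1, Σx² = 783.39, Σy² = 112.49, Σxy = 293.41
nΣxy − ΣxΣy = 1173.64 − 1179.49 = -5.85
nΣx² − (Σx)² = 3133.56 − 3124.81 = 8.75; nΣy² − (Σy)² = 449.96 − 445.21 = 4.75
r = -5.85 / √(8.75 × 4.75) = -5.85 / 6.4469 ≈ -0.9074

-0.9074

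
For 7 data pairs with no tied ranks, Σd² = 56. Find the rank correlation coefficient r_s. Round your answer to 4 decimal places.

ρ = 1 − 6Σd² / [n(n²−1)] = 1 − 6×56 / (7×48)
  = 1 − 336/336 = 1 − 1.00000 ≈ 0.0000

0.0000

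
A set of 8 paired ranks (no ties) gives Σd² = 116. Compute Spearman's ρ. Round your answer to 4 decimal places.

-0.3810

ρ = 1 − 6Σd² / [n(n²−1)] = 1 − 6×116 / (8×63)
  = 1 − 696/504 = 1 − 1.38095 ≈ -0.3810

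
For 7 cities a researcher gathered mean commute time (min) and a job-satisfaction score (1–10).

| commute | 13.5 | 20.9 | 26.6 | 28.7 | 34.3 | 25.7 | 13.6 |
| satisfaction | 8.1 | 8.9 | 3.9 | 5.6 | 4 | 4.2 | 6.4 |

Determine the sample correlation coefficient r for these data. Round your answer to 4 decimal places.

n = 7, Σx = 163.3, Σy = 41.1, Σx² = 4172.25, Σy² = 265.99, Σxy = 892
nΣxy − ΣxΣy = 6244 − 6711.63 = -467.63
nΣx² − (Σx)² = 29205.75 − 26666.89 = 2538.86; nΣy² − (Σy)² = 1861.93 − 1689.21 = 172.72
r = -467.63 / √(2538.86 × 172.72) = -467.63 / 662.2023 ≈ -0.7062

-0.7062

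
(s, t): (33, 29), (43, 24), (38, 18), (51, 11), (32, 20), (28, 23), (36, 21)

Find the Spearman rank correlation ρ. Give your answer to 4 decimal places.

-0.3929

Rank s: 3, 6, 5, 7, 2, 1, 4
Rank t: 7, 6, 2, 1, 3, 5, 4
d = rank(s) − rank(t): -4, 0, 3, 6, -1, -4, 0; Σd² = 78
ρ = 1 − 6Σd² / [n(n²−1)] = 1 − 6×78 / (7×48) = 1 − 468/336 ≈ -0.3929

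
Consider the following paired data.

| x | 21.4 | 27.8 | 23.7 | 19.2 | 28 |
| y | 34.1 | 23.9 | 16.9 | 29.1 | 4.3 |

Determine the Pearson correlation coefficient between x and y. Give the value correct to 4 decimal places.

-0.7073

n = 5, Σx = 120.1, Σy = 108.3, Σx² = 2945.13, Σy² = 2884.93, Σxy = 2473.81
nΣxy − ΣxΣy = 12369.05 − 13006.83 = -637.78
nΣx² − (Σx)² = 14725.65 − 14424.01 = 301.64; nΣy² − (Σy)² = 14424.65 − 11728.89 = 2695.76
r = -637.78 / √(301.64 × 2695.76) = -637.78 / 901.7478 ≈ -0.7073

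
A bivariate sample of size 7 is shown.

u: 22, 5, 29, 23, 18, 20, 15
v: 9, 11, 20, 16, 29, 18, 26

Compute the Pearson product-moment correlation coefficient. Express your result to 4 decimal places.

0.1224

n = 7, Σu = 132, Σv = 129, Σu² = 2828, Σv² = 2699, Σuv = 2473
nΣuv − ΣuΣv = 17311 − 17028 = 283
nΣu² − (Σu)² = 19796 − 17424 = 2372; nΣv² − (Σv)² = 18893 − 16641 = 2252
r = 283 / √(2372 × 2252) = 283 / 2311.2213 ≈ 0.1224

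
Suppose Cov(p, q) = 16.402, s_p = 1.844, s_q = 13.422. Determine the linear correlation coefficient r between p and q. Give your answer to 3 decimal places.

0.663

r = Cov(p,q) / (s_p · s_q) = 16.402 / (1.844 × 13.422)
  = 16.402 / 24.7502 ≈ 0.663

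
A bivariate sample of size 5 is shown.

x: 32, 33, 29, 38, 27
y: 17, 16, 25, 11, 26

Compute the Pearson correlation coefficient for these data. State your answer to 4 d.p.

-0.9711

n = 5, Σx = 159, Σy = 95, Σx² = 5127, Σy² = 1967, Σxy = 2917
nΣxy − ΣxΣy = 14585 − 15105 = -520
nΣx² − (Σx)² = 25635 − 25281 = 354; nΣy² − (Σy)² = 9835 − 9025 = 810
r = -520 / √(354 × 810) = -520 / 535.4811 ≈ -0.9711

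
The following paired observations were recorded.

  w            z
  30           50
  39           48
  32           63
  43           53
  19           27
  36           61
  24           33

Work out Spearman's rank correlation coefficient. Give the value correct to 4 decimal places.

Rank w: 3, 6, 4, 7, 1, 5, 2
Rank z: 4, 3, 7, 5, 1, 6, 2
d = rank(w) − rank(z): -1, 3, -3, 2, 0, -1, 0; Σd² = 24
ρ = 1 − 6Σd² / [n(n²−1)] = 1 − 6×24 / (7×48) = 1 − 144/336 ≈ 0.5714

0.5714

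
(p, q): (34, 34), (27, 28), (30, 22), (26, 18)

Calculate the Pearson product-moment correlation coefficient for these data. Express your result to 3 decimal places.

0.749

n = 4, Σp = 117, Σq = 102, Σp² = 3461, Σq² = 2748, Σpq = 3040
nΣpq − ΣpΣq = 12160 − 11934 = 226
nΣp² − (Σp)² = 13844 − 13689 = 155; nΣq² − (Σq)² = 10992 − 10404 = 588
r = 226 / √(155 × 588) = 226 / 301.8940 ≈ 0.749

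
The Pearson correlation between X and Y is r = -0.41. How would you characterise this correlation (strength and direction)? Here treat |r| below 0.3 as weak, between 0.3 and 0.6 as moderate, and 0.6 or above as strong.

r = -0.41 < 0 so the relationship is negative.
|r| = 0.41, which falls in the moderate range.

moderate negative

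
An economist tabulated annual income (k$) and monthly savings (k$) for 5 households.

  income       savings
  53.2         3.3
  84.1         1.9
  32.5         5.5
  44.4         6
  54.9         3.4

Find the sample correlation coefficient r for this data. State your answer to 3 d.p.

-0.884

n = 5, Σx = 269.1, Σy = 20.1, Σx² = 15944.67, Σy² = 92.31, Σxy = 967.16
nΣxy − ΣxΣy = 4835.8 − 5408.91 = -573.11
nΣx² − (Σx)² = 79723.35 − 72414.81 = 7308.54; nΣy² − (Σy)² = 461.55 − 404.01 = 57.54
r = -573.11 / √(7308.54 × 57.54) = -573.11 / 648.4855 ≈ -0.884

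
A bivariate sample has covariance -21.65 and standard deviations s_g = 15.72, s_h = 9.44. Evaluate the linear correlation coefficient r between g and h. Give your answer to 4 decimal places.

-0.1459

r = Cov(g,h) / (s_g · s_h) = -21.65 / (15.72 × 9.44)
  = -21.65 / 148.3968 ≈ -0.1459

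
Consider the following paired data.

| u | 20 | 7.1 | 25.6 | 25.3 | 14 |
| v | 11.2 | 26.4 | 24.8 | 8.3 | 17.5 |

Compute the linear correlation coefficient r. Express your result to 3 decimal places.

-0.481

n = 5, Σu = 92, Σv = 88.2, Σu² = 1941.86, Σv² = 1812.58, Σuv = 1501.31
nΣuv − ΣuΣv = 7506.55 − 8114.4 = -607.85
nΣu² − (Σu)² = 9709.3 − 8464 = 1245.3; nΣv² − (Σv)² = 9062.9 − 7779.24 = 1283.66
r = -607.85 / √(1245.3 × 1283.66) = -607.85 / 1264.3345 ≈ -0.481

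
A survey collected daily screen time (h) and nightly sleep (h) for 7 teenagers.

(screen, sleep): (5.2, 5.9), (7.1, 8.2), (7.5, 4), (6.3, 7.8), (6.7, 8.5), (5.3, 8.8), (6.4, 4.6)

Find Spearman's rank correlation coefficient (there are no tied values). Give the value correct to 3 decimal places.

-0.286

Rank screen: 1, 6, 7, 3, 5, 2, 4
Rank sleep: 3, 5, 1, 4, 6, 7, 2
d = rank(screen) − rank(sleep): -2, 1, 6, -1, -1, -5, 2; Σd² = 72
ρ = 1 − 6Σd² / [n(n²−1)] = 1 − 6×72 / (7×48) = 1 − 432/336 ≈ -0.286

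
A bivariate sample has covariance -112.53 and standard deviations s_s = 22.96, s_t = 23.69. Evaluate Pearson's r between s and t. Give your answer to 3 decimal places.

r = Cov(s,t) / (s_s · s_t) = -112.53 / (22.96 × 23.69)
  = -112.53 / 543.9224 ≈ -0.207

-0.207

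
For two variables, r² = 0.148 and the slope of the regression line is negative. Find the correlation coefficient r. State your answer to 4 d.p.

-0.3847

|r| = √0.148 = 0.3847
The association is negative, so r = −0.3847.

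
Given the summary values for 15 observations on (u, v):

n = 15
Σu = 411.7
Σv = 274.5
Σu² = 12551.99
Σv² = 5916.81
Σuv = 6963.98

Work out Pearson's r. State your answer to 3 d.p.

-0.539

r = (nΣuv − ΣuΣv) / √[(nΣu² − (Σu)²)(nΣv² − (Σv)²)]
Numerator: 15×6963.98 − 411.7×274.5 = -8551.95
Denominator: √[(188279.85 − 169496.89)(88752.15 − 75350.25)] = √[18782.96 × 13401.9] = 15865.9179
r = -8551.95 / 15865.9179 ≈ -0.539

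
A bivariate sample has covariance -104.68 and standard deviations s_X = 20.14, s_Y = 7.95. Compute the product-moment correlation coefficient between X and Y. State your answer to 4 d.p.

r = Cov(X,Y) / (s_X · s_Y) = -104.68 / (20.14 × 7.95)
  = -104.68 / 160.1130 ≈ -0.6538

-0.6538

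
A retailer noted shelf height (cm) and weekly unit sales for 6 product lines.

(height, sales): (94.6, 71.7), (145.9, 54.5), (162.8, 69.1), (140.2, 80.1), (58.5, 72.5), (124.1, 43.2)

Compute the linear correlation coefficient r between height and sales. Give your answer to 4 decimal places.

-0.1962

n = 6, Σx = 726.1, Σy = 391.1, Σx² = 95218.91, Σy² = 26424.45, Σxy = 46816.24
nΣxy − ΣxΣy = 280897.44 − 283977.71 = -3080.27
nΣx² − (Σx)² = 571313.46 − 527221.21 = 44092.25; nΣy² − (Σy)² = 158546.7 − 152959.21 = 5587.49
r = -3080.27 / √(44092.25 × 5587.49) = -3080.27 / 15696.0188 ≈ -0.1962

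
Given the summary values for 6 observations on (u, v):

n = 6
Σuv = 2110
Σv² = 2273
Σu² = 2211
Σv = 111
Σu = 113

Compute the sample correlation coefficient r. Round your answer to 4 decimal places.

r = (nΣuv − ΣuΣv) / √[(nΣu² − (Σu)²)(nΣv² − (Σv)²)]
Numerator: 6×2110 − 113×111 = 117
Denominator: √[(13266 − 12769)(13638 − 12321)] = √[497 × 1317] = 809.0420
r = 117 / 809.0420 ≈ 0.1446

0.1446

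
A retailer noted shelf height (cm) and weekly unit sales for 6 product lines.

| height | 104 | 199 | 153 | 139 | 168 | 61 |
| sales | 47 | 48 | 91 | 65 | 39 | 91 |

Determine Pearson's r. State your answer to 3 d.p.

n = 6, Σx = 824, Σy = 381, Σx² = 125092, Σy² = 26821, Σxy = 49501
nΣxy − ΣxΣy = 297006 − 313944 = -16938
nΣx² − (Σx)² = 750552 − 678976 = 71576; nΣy² − (Σy)² = 160926 − 145161 = 15765
r = -16938 / √(71576 × 15765) = -16938 / 33591.6007 ≈ -0.504

-0.504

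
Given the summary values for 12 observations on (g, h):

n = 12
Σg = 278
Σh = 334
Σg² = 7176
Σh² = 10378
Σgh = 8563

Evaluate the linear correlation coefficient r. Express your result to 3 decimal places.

r = (nΣgh − ΣgΣh) / √[(nΣg² − (Σg)²)(nΣh² − (Σh)²)]
Numerator: 12×8563 − 278×334 = 9904
Denominator: √[(86112 − 77284)(124536 − 111556)] = √[8828 × 12980] = 10704.5523
r = 9904 / 10704.5523 ≈ 0.925

0.925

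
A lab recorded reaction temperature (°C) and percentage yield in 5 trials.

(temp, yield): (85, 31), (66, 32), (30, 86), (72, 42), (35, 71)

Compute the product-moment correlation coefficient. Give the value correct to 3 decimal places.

-0.948

n = 5, Σx = 288, Σy = 262, Σx² = 18890, Σy² = 16186, Σxy = 12836
nΣxy − ΣxΣy = 64180 − 75456 = -11276
nΣx² − (Σx)² = 94450 − 82944 = 11506; nΣy² − (Σy)² = 80930 − 68644 = 12286
r = -11276 / √(11506 × 12286) = -11276 / 11889.6054 ≈ -0.948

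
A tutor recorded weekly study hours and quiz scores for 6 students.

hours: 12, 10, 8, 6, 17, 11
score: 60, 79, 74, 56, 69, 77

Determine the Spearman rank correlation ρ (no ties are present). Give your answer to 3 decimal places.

0.086

Rank hours: 5, 3, 2, 1, 6, 4
Rank score: 2, 6, 4, 1, 3, 5
d = rank(hours) − rank(score): 3, -3, -2, 0, 3, -1; Σd² = 32
ρ = 1 − 6Σd² / [n(n²−1)] = 1 − 6×32 / (6×35) = 1 − 192/210 ≈ 0.086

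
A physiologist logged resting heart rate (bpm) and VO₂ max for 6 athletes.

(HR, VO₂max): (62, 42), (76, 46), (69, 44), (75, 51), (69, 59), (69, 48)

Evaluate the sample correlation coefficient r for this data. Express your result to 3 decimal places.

n = 6, Σx = 420, Σy = 290, Σx² = 29528, Σy² = 14202, Σxy = 20344
nΣxy − ΣxΣy = 122064 − 121800 = 264
nΣx² − (Σx)² = 177168 − 176400 = 768; nΣy² − (Σy)² = 85212 − 84100 = 1112
r = 264 / √(768 × 1112) = 264 / 924.1299 ≈ 0.286

0.286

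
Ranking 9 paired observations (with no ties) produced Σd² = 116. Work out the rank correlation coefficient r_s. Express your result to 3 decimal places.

0.033

ρ = 1 − 6Σd² / [n(n²−1)] = 1 − 6×116 / (9×80)
  = 1 − 696/720 = 1 − 0.9667 ≈ 0.033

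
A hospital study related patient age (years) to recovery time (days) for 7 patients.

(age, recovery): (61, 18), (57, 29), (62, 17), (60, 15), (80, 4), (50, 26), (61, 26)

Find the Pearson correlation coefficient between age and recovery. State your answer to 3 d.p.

n = 7, Σx = 431, Σy = 135, Σx² = 27035, Σy² = 3047, Σxy = 7911
nΣxy − ΣxΣy = 55377 − 58185 = -2808
nΣx² − (Σx)² = 189245 − 185761 = 3484; nΣy² − (Σy)² = 21329 − 18225 = 3104
r = -2808 / √(3484 × 3104) = -2808 / 3288.5158 ≈ -0.854

-0.854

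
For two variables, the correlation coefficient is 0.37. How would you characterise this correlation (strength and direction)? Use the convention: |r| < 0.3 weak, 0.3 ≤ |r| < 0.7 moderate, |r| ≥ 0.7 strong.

r = 0.37 > 0 so the relationship is positive.
|r| = 0.37, which falls in the moderate range.

moderate positive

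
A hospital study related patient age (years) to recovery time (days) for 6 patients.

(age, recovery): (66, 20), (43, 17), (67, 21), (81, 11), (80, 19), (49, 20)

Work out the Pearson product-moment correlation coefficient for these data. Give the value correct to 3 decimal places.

-0.343

n = 6, Σx = 386, Σy = 108, Σx² = 26056, Σy² = 2012, Σxy = 6849
nΣxy − ΣxΣy = 41094 − 41688 = -594
nΣx² − (Σx)² = 156336 − 148996 = 7340; nΣy² − (Σy)² = 12072 − 11664 = 408
r = -594 / √(7340 × 408) = -594 / 1730.5259 ≈ -0.343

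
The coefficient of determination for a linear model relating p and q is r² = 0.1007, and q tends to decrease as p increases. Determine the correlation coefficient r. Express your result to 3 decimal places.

-0.317

|r| = √0.1007 = 0.317
The association is negative, so r = −0.317.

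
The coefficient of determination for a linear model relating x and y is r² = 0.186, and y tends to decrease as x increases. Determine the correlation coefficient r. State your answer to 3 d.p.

|r| = √0.186 = 0.431
The association is negative, so r = −0.431.

-0.431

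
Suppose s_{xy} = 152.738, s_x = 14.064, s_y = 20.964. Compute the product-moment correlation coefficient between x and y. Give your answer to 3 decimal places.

0.518

r = Cov(x,y) / (s_x · s_y) = 152.738 / (14.064 × 20.964)
  = 152.738 / 294.8377 ≈ 0.518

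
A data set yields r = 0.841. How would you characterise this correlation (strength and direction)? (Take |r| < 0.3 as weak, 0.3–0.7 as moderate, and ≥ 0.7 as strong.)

r = 0.841 > 0 so the relationship is positive.
|r| = 0.841, which falls in the strong range.

strong positive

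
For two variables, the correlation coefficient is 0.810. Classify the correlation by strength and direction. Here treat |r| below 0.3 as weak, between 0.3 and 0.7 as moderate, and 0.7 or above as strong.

r = 0.810 > 0 so the relationship is positive.
|r| = 0.810, which falls in the strong range.

strong positive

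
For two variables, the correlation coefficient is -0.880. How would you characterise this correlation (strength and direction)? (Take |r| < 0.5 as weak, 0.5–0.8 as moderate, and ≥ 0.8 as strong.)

strong negative

r = -0.880 < 0 so the relationship is negative.
|r| = 0.880, which falls in the strong range.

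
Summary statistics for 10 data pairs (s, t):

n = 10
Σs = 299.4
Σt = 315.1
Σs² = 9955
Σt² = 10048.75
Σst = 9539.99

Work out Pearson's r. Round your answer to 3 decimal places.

0.307

r = (nΣst − ΣsΣt) / √[(nΣs² − (Σs)²)(nΣt² − (Σt)²)]
Numerator: 10×9539.99 − 299.4×315.1 = 1058.96
Denominator: √[(99550 − 89640.36)(100487.5 − 99288.01)] = √[9909.64 × 1199.49] = 3447.6824
r = 1058.96 / 3447.6824 ≈ 0.307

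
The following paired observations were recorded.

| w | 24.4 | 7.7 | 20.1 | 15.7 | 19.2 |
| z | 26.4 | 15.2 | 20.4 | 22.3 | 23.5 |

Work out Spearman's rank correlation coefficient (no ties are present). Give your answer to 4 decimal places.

0.7000

Rank w: 5, 1, 4, 2, 3
Rank z: 5, 1, 2, 3, 4
d = rank(w) − rank(z): 0, 0, 2, -1, -1; Σd² = 6
ρ = 1 − 6Σd² / [n(n²−1)] = 1 − 6×6 / (5×24) = 1 − 36/120 ≈ 0.7000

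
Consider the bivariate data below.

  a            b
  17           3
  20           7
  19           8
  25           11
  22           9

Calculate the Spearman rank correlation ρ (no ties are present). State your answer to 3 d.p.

0.900

Rank a: 1, 3, 2, 5, 4
Rank b: 1, 2, 3, 5, 4
d = rank(a) − rank(b): 0, 1, -1, 0, 0; Σd² = 2
ρ = 1 − 6Σd² / [n(n²−1)] = 1 − 6×2 / (5×24) = 1 − 12/120 ≈ 0.900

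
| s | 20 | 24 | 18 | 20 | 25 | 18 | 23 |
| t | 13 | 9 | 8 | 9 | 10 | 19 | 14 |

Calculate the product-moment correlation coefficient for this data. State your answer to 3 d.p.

-0.295

n = 7, Σs = 148, Σt = 82, Σs² = 3178, Σt² = 1052, Σst = 1714
nΣst − ΣsΣt = 11998 − 12136 = -138
nΣs² − (Σs)² = 22246 − 21904 = 342; nΣt² − (Σt)² = 7364 − 6724 = 640
r = -138 / √(342 × 640) = -138 / 467.8461 ≈ -0.295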